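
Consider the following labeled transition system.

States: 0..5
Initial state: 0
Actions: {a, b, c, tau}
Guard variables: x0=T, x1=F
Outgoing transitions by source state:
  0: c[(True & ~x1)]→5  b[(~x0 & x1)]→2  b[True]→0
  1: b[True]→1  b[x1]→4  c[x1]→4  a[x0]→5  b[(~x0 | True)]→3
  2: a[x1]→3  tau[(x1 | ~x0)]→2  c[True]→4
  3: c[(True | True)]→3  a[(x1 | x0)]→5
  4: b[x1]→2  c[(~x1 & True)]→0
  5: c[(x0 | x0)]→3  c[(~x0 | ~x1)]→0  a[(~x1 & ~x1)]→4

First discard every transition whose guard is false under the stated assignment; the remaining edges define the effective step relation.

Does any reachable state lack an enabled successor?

Reach set: {0,3,4,5}
  0: b→0  c→5  [deg 2]
  3: a→5  c→3  [deg 2]
  4: c→0  [deg 1]
  5: a→4  c→0  c→3  [deg 3]

Answer: DEADLOCK-FREE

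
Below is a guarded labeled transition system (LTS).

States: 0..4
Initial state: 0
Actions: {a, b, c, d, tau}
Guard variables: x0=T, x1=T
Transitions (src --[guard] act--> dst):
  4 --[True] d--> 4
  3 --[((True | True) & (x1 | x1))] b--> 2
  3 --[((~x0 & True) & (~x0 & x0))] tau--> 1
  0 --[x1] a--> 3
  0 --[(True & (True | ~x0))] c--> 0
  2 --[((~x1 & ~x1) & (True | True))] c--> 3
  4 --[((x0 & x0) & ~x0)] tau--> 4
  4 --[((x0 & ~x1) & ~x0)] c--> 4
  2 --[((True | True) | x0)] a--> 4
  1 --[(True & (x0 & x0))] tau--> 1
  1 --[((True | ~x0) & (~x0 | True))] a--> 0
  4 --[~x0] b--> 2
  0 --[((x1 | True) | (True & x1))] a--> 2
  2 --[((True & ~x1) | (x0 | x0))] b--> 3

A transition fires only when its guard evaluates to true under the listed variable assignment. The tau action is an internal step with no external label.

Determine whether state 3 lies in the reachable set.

Answer: REACHABLE

Analysis:
Guard filter leaves 9 enabled edge(s).
Layer 0: {0}
Layer 1: {2,3}  cumulative {0,2,3}
Layer 2: {4}  cumulative {0,2,3,4}
Reachable = {0,2,3,4}
trace reaching 3: a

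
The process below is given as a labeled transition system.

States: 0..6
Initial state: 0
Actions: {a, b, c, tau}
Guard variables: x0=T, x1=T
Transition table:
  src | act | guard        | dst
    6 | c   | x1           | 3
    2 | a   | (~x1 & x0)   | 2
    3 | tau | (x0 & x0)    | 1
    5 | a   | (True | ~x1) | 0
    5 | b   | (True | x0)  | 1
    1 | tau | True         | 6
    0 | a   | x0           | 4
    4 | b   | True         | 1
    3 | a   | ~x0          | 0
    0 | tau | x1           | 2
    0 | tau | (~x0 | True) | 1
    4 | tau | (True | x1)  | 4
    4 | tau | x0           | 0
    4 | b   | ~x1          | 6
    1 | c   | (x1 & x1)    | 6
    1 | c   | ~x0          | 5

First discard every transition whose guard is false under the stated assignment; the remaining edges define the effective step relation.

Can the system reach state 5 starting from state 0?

Guard filter leaves 12 enabled edge(s).
L0 = {0}
L1 = {1,2,4}  cumulative {0,1,2,4}
L2 = {6}  cumulative {0,1,2,4,6}
L3 = {3}  cumulative {0,1,2,3,4,6}
R = {0,1,2,3,4,6}

Answer: UNREACHABLE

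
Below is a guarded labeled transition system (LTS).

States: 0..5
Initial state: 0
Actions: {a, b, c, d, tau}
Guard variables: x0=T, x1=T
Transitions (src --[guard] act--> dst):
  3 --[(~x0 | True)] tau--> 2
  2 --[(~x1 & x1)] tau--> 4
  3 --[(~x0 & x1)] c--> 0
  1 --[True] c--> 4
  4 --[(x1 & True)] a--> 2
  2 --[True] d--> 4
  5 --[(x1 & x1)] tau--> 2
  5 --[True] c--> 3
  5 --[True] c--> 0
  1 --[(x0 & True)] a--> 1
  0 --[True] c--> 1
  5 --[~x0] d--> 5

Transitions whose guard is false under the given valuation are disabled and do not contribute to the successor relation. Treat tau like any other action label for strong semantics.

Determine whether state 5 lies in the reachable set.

Answer: UNREACHABLE

Working:
After dropping false guards: 9 live edges.
depth 0: {0}
depth 1: {1}  now seen {0,1}
depth 2: {4}  now seen {0,1,4}
depth 3: {2}  now seen {0,1,2,4}
Reachable = {0,1,2,4}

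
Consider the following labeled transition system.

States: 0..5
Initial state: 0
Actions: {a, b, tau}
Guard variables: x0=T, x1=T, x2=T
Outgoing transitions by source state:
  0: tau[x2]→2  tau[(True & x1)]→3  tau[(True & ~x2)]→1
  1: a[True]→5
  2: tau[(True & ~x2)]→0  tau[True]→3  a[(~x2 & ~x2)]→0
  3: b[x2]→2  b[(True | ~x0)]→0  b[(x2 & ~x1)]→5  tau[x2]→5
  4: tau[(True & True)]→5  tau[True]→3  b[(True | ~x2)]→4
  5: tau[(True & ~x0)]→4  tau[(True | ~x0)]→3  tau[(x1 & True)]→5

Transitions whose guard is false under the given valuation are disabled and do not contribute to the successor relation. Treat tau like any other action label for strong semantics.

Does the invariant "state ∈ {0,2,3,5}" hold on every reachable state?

Safe = {0,2,3,5}
R = {0,2,3,5}
  0: ok
  2: ok
  3: ok
  5: ok

Answer: INVARIANT HOLDS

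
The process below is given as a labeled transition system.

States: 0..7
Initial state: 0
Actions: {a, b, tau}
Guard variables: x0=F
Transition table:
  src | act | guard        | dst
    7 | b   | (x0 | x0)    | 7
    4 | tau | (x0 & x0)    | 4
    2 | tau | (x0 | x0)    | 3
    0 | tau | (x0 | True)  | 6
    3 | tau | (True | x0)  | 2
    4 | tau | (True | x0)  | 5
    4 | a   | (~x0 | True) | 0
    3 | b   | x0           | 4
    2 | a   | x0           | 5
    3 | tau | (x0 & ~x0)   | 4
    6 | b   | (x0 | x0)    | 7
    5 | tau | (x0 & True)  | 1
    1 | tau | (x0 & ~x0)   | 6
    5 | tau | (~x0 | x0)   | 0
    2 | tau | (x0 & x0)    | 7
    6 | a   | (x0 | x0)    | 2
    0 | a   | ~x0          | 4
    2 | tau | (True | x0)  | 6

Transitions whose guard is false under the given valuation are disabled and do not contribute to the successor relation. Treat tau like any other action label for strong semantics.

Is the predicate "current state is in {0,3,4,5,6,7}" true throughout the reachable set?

Allowed set {0,3,4,5,6,7}
Reachable = {0,4,5,6}
  0: ✓
  4: ✓
  5: ✓
  6: ✓

Answer: INVARIANT HOLDS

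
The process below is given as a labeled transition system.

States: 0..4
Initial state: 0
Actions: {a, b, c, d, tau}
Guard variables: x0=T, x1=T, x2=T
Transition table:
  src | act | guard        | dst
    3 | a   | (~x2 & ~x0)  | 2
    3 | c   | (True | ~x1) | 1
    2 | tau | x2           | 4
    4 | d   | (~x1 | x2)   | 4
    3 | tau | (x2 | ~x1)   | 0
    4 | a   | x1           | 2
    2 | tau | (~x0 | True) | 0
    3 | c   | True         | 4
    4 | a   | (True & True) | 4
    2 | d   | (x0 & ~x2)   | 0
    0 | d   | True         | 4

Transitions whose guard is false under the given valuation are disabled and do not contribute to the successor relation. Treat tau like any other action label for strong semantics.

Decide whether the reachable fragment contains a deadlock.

Answer: DEADLOCK-FREE

Trace:
Reach set: {0,2,4}
  0: d→4  [1 out]
  2: tau→0  tau→4  [2 out]
  4: a→2  a→4  d→4  [3 out]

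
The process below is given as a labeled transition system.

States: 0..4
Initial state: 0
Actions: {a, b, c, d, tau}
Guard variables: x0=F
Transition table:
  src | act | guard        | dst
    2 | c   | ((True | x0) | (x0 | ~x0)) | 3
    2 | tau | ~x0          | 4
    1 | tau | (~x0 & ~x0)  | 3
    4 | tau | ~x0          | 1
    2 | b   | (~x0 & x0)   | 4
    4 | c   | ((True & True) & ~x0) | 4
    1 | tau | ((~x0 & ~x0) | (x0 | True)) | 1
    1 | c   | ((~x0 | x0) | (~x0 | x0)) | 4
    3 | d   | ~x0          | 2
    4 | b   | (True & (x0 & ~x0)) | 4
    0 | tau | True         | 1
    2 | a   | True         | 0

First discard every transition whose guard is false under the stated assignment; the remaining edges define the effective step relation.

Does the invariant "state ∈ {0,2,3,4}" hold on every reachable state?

Answer: INVARIANT VIOLATED at state 1

Analysis:
Inv-set: {0,2,3,4}
R = {0,1,2,3,4}
  0: ok
  1: outside
  2: ok
  3: ok
  4: ok
witness against invariant: tau → 1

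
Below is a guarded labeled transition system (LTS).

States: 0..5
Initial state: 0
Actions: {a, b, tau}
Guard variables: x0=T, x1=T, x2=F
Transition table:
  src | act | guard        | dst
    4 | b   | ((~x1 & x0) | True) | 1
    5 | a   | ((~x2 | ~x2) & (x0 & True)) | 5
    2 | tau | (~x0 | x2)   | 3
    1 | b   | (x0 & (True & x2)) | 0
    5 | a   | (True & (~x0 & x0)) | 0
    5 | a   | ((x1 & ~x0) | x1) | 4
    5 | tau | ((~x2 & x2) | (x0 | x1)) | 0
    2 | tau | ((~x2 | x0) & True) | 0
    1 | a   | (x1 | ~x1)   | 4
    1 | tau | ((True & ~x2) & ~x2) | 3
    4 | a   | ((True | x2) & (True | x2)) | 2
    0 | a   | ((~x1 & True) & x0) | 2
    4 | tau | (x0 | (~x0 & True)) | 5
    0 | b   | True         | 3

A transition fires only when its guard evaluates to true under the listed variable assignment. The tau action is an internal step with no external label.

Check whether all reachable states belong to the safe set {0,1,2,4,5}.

Answer: INVARIANT VIOLATED at state 3

Trace:
Allowed set {0,1,2,4,5}
R = {0,3}
  0: ✓
  3: ✗ unsafe
counterexample path to 3: b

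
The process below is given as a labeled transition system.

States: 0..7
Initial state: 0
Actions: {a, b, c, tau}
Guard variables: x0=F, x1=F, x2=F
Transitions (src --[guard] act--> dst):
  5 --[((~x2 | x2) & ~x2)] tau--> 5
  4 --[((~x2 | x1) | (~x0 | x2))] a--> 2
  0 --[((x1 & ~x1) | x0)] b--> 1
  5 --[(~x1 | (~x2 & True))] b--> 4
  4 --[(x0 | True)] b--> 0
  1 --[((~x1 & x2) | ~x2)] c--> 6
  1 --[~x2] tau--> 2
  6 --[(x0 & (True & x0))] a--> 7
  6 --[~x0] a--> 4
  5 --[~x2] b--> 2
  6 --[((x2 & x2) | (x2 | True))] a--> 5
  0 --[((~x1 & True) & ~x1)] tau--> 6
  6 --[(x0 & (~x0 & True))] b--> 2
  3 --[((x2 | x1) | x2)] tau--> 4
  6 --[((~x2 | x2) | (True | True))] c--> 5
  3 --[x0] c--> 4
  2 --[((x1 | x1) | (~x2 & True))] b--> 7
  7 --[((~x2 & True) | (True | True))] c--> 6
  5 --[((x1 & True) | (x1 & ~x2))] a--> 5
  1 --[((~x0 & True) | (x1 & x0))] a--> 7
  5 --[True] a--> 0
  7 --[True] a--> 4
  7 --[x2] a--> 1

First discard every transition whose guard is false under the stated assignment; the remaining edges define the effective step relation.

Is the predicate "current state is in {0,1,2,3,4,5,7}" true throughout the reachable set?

Safe = {0,1,2,3,4,5,7}
R = {0,2,4,5,6,7}
  0: ok
  2: ok
  4: ok
  5: ok
  6: outside
  7: ok
witness against invariant: tau → 6

Answer: INVARIANT VIOLATED at state 6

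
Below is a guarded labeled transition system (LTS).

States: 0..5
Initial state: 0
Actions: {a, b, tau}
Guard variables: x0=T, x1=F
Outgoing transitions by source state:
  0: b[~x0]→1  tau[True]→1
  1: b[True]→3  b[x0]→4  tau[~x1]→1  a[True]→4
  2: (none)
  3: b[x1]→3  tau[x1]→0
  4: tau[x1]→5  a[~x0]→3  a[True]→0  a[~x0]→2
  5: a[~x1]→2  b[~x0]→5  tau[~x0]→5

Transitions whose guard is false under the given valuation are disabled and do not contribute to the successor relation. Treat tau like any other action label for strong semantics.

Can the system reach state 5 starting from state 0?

7 transition(s) survive guard evaluation.
depth 0: {0}
depth 1: {1}  cumulative {0,1}
depth 2: {3,4}  cumulative {0,1,3,4}
R = {0,1,3,4}

Answer: UNREACHABLE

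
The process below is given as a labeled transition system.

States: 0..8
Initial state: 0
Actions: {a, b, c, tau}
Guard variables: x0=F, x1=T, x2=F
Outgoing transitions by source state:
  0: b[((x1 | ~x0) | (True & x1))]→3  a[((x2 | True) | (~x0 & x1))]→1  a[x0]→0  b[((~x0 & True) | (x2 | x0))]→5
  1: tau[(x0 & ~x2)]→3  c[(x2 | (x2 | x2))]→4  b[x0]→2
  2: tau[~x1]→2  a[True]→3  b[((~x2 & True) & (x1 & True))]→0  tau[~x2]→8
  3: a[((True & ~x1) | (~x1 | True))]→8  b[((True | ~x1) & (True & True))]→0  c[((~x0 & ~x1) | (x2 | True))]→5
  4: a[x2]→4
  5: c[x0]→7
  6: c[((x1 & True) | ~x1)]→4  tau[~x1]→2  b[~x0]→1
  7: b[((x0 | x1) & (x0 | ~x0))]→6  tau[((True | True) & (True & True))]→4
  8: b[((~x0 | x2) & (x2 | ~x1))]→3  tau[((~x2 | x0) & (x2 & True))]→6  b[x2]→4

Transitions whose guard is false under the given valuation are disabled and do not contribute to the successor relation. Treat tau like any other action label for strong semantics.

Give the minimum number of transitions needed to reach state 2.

Layered search for 2:
  depth 0: {0}
  depth 1: {1,3,5}
  depth 2: {8}
2 never appears.

Answer: UNREACHABLE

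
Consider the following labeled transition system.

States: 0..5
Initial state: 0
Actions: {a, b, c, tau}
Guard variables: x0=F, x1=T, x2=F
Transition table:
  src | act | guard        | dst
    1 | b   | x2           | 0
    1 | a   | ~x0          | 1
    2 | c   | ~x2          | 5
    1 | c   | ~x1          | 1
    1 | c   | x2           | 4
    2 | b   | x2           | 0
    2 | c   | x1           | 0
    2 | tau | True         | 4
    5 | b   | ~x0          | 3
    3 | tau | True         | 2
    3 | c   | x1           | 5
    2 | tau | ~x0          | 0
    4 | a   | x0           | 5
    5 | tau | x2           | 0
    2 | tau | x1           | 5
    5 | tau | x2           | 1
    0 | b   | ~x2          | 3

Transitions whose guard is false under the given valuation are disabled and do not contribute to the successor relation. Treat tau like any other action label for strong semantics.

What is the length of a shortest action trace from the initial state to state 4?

Answer: 3

Working:
Layered search for 4:
  depth 0: {0}
  depth 1: {3}
  depth 2: {2,5}
  depth 3: {4}
depth(4)=3, e.g. b·tau·tau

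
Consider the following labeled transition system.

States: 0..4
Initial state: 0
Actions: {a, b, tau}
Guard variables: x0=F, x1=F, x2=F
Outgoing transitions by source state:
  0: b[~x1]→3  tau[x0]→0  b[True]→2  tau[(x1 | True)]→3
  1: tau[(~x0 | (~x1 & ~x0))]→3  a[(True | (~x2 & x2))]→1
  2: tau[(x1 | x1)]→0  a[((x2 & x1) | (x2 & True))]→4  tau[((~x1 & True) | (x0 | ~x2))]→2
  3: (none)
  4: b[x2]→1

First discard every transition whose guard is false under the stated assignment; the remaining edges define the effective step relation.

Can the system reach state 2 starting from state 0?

Answer: REACHABLE

Analysis:
After dropping false guards: 6 live edges.
depth 0: {0}
depth 1: {2,3}  cumulative {0,2,3}
Reach set: {0,2,3}
witness 2: b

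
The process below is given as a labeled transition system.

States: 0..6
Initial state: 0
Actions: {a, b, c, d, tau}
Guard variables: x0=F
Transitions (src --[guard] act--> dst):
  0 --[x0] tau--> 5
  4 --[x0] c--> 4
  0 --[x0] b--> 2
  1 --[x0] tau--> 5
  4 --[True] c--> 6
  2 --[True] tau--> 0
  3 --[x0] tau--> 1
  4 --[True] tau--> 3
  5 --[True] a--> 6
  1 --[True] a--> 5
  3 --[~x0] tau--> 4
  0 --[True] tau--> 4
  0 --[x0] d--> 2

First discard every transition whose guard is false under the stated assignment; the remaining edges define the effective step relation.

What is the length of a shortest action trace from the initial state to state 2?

Layered search for 2:
  depth 0: {0}
  depth 1: {4}
  depth 2: {3,6}
2 never appears.

Answer: UNREACHABLE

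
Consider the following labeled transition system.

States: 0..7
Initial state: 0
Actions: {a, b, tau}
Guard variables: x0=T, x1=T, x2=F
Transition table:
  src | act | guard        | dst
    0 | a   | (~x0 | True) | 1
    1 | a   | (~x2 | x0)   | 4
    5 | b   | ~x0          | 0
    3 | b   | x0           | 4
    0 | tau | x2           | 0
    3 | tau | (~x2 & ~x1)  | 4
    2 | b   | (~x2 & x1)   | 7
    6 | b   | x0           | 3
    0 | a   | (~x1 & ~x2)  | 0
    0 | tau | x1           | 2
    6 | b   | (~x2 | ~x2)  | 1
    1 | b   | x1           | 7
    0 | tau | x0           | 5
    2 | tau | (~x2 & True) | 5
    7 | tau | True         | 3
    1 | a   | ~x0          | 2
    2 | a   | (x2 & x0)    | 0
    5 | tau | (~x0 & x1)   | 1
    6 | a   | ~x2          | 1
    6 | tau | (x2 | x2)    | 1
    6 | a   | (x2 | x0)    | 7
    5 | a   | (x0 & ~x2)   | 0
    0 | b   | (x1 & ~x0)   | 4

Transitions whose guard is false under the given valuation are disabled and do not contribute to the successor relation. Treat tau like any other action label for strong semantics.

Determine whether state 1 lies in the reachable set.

Answer: REACHABLE

Trace:
Guard filter leaves 14 enabled edge(s).
L0 = {0}
L1 = {1,2,5}  cumulative {0,1,2,5}
L2 = {4,7}  cumulative {0,1,2,4,5,7}
L3 = {3}  cumulative {0,1,2,3,4,5,7}
R = {0,1,2,3,4,5,7}
Path to 1: a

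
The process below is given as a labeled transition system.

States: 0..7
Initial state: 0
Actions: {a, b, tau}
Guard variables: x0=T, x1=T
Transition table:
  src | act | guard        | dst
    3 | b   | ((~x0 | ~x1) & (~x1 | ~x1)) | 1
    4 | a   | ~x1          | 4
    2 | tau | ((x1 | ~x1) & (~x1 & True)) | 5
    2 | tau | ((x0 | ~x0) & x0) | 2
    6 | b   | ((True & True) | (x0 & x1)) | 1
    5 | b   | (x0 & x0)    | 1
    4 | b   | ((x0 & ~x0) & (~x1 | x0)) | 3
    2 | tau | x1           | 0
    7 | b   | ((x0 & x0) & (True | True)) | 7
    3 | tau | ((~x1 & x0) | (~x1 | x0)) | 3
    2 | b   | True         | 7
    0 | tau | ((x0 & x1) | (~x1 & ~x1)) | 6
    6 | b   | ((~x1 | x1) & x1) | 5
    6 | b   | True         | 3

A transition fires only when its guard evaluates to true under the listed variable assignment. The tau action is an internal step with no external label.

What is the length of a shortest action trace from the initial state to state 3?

Answer: 2

Analysis:
Layered search for 3:
  Layer 0: {0}
  Layer 1: {6}
  Layer 2: {1,3,5}
depth(3)=2, e.g. tau·b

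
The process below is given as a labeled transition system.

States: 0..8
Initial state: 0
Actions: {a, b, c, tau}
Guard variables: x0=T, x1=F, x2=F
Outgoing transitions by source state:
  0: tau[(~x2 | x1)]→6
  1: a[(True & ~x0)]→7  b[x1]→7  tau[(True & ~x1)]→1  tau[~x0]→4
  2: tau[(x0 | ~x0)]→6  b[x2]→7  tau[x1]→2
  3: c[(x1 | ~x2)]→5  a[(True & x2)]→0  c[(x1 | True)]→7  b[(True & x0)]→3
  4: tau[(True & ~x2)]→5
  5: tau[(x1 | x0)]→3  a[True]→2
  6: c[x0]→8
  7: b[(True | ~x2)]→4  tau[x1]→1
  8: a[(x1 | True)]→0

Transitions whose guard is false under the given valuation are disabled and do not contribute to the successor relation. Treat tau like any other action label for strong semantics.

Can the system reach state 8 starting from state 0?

Answer: REACHABLE

Analysis:
Guard filter leaves 12 enabled edge(s).
depth 0: {0}
depth 1: {6}  total {0,6}
depth 2: {8}  total {0,6,8}
R = {0,6,8}
Path to 8: tau·c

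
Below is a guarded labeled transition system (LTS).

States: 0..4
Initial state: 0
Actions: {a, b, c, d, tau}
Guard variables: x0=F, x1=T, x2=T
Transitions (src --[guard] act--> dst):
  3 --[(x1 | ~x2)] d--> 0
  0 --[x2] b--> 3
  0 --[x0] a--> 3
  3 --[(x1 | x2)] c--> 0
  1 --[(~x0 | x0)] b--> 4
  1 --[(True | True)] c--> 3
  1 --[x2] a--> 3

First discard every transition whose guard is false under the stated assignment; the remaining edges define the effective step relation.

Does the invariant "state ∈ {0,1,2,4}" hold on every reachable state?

Inv-set: {0,1,2,4}
Reach set: {0,3}
  0: safe
  3: outside
witness against invariant: b → 3

Answer: INVARIANT VIOLATED at state 3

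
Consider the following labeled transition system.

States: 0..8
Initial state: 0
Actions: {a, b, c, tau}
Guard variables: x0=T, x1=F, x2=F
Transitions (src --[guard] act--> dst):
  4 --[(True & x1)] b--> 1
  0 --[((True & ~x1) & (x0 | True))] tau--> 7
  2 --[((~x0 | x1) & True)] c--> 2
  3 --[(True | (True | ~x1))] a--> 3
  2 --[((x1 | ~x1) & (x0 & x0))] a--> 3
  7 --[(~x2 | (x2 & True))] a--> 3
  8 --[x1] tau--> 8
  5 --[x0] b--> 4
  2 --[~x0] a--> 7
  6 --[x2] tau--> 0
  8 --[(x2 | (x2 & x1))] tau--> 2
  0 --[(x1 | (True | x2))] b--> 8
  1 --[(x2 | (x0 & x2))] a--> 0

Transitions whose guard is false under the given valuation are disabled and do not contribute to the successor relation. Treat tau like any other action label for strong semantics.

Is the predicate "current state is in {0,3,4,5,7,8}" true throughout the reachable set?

Allowed set {0,3,4,5,7,8}
Reach set: {0,3,7,8}
  0: safe
  3: safe
  7: safe
  8: safe

Answer: INVARIANT HOLDS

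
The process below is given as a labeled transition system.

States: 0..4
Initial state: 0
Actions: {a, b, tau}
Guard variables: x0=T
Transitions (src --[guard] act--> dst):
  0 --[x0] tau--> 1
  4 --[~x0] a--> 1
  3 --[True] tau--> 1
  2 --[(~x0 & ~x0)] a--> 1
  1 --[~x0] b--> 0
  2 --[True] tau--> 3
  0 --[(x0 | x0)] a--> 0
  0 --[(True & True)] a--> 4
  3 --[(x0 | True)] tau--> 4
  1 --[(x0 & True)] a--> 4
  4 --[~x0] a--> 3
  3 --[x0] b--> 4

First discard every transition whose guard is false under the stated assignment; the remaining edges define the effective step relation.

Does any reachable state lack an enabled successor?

Answer: DEADLOCK at state 4

Analysis:
R = {0,1,4}
  0: a→0  a→4  tau→1  [deg 3]
  1: a→4  [deg 1]
  4: ∅  [STUCK]
witness 4: a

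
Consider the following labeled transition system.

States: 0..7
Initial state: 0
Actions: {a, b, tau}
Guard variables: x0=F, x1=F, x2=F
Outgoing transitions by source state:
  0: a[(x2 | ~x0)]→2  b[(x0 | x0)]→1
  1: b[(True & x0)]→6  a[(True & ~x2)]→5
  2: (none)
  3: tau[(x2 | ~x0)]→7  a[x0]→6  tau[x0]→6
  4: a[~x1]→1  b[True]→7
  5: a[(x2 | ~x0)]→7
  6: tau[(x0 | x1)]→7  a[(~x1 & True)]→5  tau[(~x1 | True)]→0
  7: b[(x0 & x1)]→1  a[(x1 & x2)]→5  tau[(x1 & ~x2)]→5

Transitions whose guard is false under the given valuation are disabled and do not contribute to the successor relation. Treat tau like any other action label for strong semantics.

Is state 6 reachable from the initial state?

Answer: UNREACHABLE

Trace:
8 transition(s) survive guard evaluation.
L0 = {0}
L1 = {2}  now seen {0,2}
Reachable = {0,2}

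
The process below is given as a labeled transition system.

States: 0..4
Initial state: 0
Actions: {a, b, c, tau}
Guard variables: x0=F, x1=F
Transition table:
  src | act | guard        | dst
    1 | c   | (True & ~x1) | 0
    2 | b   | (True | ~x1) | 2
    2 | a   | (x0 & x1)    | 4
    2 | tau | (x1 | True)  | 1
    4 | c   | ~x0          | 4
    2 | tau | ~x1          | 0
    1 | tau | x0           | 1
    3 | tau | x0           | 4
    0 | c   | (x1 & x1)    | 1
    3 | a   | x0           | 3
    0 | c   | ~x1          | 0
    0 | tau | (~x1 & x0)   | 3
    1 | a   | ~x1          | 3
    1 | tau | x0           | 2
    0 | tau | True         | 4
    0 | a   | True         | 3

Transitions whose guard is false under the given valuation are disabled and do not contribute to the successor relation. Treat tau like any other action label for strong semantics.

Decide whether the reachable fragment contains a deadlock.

Reachable = {0,3,4}
  0: a→3  c→0  tau→4  [3 exit(s)]
  3: ∅  [STUCK]
  4: c→4  [1 exit(s)]
trace reaching 3: a

Answer: DEADLOCK at state 3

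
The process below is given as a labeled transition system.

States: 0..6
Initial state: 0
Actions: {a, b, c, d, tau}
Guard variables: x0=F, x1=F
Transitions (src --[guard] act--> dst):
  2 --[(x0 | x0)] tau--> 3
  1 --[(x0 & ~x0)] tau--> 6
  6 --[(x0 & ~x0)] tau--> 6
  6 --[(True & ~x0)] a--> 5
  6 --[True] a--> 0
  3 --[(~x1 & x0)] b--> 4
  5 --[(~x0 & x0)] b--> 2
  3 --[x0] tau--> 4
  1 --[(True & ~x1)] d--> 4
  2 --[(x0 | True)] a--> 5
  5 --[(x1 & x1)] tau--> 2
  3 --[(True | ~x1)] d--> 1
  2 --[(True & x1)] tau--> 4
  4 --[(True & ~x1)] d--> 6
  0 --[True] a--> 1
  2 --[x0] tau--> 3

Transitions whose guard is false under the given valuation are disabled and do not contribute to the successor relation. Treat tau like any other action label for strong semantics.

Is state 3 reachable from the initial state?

Answer: UNREACHABLE

Trace:
Guard filter leaves 7 enabled edge(s).
Layer 0: {0}
Layer 1: {1}  cumulative {0,1}
Layer 2: {4}  cumulative {0,1,4}
Layer 3: {6}  cumulative {0,1,4,6}
Layer 4: {5}  cumulative {0,1,4,5,6}
R = {0,1,4,5,6}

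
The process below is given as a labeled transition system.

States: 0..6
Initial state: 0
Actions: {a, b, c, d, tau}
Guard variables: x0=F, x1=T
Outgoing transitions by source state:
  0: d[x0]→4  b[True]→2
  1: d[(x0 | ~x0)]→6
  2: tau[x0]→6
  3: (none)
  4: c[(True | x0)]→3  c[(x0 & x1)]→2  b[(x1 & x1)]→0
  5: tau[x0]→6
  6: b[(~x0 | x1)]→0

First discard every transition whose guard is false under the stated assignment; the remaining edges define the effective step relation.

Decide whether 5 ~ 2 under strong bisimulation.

Refine partition for ~:
  π0 = {{0,1,2,3,4,5,6}}
  π1 = {{0,6},{1},{2,3,5},{4}}
  π2 = {{0},{1},{2,3,5},{4},{6}}
5 equivalence class(es) (converged in 3)
class of 5: {2,3,5}; class of 2: {2,3,5}

Answer: BISIMILAR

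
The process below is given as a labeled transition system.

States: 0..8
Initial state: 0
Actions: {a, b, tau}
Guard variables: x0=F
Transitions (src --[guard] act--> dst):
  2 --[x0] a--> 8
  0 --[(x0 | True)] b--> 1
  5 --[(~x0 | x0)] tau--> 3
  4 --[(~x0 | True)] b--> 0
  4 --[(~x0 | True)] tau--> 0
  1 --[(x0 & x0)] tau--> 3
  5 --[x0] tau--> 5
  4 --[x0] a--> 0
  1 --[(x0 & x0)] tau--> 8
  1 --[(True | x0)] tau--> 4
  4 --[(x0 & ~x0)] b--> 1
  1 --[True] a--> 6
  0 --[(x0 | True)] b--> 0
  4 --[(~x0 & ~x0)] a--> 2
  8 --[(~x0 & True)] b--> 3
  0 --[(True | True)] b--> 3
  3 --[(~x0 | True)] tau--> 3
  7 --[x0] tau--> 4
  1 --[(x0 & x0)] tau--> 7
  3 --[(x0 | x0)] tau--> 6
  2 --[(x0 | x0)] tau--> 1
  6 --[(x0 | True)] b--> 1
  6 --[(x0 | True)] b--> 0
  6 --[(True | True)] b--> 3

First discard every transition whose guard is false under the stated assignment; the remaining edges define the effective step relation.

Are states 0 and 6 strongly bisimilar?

Refine partition for ~:
  P[0] = {{0,1,2,3,4,5,6,7,8}}
  P[1] = {{0,6,8},{1},{2,7},{3,5},{4}}
  P[2] = {{0,6},{1},{2,7},{3,5},{4},{8}}
stable after 3 split(s): 6 block(s)
class of 0: {0,6}; class of 6: {0,6}

Answer: BISIMILAR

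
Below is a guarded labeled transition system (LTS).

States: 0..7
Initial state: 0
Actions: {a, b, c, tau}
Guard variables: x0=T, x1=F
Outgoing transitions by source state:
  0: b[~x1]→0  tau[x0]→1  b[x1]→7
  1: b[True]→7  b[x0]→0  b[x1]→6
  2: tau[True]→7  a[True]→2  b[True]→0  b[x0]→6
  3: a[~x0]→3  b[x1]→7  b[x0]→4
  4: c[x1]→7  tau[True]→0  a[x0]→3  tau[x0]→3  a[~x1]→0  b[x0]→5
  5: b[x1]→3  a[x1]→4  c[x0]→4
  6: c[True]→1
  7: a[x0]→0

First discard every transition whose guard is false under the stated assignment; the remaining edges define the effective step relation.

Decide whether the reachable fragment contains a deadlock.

R = {0,1,7}
  0: b→0  tau→1  [2 out]
  1: b→0  b→7  [2 out]
  7: a→0  [1 out]

Answer: DEADLOCK-FREE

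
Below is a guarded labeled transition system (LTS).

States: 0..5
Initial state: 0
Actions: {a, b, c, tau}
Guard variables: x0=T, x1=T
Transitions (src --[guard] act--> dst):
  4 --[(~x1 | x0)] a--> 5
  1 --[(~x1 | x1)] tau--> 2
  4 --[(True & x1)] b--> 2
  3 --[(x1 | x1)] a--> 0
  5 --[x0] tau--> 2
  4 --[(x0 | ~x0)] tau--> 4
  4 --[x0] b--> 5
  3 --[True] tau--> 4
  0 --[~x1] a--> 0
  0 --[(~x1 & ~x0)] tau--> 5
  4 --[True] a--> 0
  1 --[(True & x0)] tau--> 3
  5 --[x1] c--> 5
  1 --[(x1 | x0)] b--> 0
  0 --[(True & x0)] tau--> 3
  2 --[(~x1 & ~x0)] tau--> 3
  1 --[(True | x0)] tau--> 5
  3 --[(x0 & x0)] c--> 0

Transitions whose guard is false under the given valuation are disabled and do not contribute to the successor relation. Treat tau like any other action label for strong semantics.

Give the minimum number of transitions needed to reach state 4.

Answer: 2

Working:
BFS to 4:
  Layer 0: {0}
  Layer 1: {3}
  Layer 2: {4}
first hit 4 at d=2 via tau·tau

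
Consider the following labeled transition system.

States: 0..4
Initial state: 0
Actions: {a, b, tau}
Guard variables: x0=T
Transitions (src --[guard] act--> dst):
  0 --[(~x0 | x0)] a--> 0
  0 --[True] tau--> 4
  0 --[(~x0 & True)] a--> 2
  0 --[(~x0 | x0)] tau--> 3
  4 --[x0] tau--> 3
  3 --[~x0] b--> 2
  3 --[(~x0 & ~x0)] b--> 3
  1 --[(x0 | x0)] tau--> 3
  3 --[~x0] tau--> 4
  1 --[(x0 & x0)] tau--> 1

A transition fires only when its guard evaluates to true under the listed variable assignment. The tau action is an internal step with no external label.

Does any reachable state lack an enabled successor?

R = {0,3,4}
  0: a→0  tau→3  tau→4  [deg 3]
  3: ∅  [no exit]
  4: tau→3  [deg 1]
Path to 3: tau

Answer: DEADLOCK at state 3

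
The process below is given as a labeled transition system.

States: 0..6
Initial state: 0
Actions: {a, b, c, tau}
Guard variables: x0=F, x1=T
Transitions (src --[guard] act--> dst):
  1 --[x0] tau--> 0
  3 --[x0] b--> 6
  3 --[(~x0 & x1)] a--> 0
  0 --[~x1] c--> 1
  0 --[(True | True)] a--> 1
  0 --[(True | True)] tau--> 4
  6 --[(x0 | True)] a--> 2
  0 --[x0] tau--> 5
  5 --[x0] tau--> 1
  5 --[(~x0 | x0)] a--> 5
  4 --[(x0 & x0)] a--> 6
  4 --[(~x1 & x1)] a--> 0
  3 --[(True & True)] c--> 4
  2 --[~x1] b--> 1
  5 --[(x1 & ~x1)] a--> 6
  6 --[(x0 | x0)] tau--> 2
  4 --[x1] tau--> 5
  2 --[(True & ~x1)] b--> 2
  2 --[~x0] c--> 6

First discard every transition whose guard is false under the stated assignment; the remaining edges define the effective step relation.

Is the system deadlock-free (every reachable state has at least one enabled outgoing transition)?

Answer: DEADLOCK at state 1

Working:
R = {0,1,4,5}
  0: a→1  tau→4  [2 out]
  1: ∅  [deadlock]
  4: tau→5  [1 out]
  5: a→5  [1 out]
Path to 1: a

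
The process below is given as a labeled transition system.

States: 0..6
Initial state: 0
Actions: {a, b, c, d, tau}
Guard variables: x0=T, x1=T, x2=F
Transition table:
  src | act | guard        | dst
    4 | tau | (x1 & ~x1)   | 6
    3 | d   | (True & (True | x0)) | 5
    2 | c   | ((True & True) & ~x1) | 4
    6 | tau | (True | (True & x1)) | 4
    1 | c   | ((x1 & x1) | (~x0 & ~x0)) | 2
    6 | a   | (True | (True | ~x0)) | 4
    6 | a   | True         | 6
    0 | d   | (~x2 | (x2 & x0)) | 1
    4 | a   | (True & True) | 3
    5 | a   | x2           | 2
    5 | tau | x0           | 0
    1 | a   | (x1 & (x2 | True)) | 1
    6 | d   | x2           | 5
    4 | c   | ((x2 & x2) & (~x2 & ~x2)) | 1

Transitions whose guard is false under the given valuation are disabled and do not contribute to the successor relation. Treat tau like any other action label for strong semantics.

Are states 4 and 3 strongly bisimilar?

Refine partition for ~:
  π0 = {{0,1,2,3,4,5,6}}
  π1 = {{0,3},{1},{2},{4},{5},{6}}
  π2 = {{0},{1},{2},{3},{4},{5},{6}}
stable after 3 split(s): 7 block(s)
4∈{4}, 3∈{3}

Answer: NOT BISIMILAR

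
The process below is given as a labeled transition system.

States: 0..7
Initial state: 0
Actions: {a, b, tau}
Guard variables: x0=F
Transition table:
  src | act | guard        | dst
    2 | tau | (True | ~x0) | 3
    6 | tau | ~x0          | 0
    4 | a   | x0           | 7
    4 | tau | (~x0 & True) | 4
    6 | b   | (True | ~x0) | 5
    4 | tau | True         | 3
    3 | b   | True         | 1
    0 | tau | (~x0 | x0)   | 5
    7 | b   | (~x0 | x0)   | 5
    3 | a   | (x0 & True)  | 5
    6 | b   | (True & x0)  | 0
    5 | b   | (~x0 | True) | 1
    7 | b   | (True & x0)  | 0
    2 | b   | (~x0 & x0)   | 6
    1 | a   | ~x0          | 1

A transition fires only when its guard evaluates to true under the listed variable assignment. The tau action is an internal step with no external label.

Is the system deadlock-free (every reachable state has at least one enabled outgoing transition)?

Reach set: {0,1,5}
  0: tau→5  [1 exit(s)]
  1: a→1  [1 exit(s)]
  5: b→1  [1 exit(s)]

Answer: DEADLOCK-FREE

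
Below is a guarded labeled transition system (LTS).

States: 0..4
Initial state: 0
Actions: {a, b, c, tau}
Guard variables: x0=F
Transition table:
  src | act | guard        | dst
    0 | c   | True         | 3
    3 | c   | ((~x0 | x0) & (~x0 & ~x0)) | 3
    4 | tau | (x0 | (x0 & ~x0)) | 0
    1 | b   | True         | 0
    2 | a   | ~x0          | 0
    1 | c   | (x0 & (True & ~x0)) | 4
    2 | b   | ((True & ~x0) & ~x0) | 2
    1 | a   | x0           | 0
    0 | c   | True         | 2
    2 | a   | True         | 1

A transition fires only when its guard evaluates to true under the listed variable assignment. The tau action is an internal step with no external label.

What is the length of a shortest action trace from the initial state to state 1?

Answer: 2

Working:
Layered search for 1:
  L0 = {0}
  L1 = {2,3}
  L2 = {1}
1 enters at depth 2; path c·a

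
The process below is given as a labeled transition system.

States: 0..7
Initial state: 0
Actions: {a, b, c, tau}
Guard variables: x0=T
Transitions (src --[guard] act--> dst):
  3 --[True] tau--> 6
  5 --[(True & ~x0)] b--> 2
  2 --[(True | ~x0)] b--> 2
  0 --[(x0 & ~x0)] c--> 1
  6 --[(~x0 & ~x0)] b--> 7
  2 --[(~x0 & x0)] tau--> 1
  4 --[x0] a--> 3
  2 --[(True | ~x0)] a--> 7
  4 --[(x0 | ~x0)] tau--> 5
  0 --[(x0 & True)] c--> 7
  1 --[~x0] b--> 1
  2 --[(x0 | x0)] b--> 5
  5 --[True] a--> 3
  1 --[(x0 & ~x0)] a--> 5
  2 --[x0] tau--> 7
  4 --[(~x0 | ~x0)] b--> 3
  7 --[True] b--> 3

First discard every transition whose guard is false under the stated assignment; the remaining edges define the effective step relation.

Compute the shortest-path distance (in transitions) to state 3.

Breadth-first toward 3:
  Layer 0: {0}
  Layer 1: {7}
  Layer 2: {3}
3 enters at depth 2; path c·b

Answer: 2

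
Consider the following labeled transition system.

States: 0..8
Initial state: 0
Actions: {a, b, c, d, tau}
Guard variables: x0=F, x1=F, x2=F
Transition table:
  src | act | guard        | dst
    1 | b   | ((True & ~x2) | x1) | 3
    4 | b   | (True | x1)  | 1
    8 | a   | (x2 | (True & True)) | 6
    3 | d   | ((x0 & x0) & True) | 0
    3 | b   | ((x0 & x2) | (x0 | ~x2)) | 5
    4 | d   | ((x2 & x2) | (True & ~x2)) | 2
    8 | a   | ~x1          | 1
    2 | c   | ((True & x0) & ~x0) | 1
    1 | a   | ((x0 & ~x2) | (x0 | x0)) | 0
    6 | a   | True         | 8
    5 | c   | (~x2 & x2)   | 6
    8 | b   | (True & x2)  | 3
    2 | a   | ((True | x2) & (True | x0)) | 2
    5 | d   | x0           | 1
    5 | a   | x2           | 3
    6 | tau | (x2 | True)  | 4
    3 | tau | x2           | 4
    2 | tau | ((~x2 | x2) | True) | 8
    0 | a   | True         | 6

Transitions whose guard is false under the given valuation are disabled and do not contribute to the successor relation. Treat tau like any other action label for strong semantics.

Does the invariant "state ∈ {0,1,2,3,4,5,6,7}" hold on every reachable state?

Allowed set {0,1,2,3,4,5,6,7}
Reachable = {0,1,2,3,4,5,6,8}
  0: safe
  1: safe
  2: safe
  3: safe
  4: safe
  5: safe
  6: safe
  8: ✗ unsafe
counterexample path to 8: a·a

Answer: INVARIANT VIOLATED at state 8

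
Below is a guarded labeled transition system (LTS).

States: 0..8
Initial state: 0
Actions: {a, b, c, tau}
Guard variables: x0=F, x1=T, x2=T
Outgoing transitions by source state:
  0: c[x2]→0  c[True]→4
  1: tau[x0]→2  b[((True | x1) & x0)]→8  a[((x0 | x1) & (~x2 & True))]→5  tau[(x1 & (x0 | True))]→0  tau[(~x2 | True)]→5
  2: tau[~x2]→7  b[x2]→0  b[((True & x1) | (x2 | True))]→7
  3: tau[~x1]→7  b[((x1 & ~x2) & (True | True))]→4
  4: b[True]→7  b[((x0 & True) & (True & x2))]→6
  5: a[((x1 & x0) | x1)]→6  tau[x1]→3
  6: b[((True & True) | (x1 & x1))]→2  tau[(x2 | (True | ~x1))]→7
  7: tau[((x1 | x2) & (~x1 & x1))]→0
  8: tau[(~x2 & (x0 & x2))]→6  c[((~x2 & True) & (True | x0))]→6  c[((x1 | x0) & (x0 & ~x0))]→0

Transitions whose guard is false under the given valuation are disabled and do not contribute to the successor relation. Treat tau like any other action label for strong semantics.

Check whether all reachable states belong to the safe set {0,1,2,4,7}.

Safe = {0,1,2,4,7}
Reach set: {0,4,7}
  0: ok
  4: ok
  7: ok

Answer: INVARIANT HOLDS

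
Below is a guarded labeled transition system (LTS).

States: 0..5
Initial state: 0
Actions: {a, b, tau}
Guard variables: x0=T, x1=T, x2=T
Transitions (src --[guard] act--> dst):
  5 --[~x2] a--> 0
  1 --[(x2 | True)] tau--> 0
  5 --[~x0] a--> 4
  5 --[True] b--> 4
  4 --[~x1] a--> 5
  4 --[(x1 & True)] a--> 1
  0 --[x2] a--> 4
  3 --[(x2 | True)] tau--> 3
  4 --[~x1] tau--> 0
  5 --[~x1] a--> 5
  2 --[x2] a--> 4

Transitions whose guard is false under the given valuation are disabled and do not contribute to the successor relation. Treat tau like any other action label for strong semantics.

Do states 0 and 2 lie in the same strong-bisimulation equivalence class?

Refine partition for ~:
  P[0] = {{0,1,2,3,4,5}}
  P[1] = {{0,2,4},{1,3},{5}}
  P[2] = {{0,2},{1},{3},{4},{5}}
stable after 3 split(s): 5 block(s)
[0]={0,2}  [2]={0,2}

Answer: BISIMILAR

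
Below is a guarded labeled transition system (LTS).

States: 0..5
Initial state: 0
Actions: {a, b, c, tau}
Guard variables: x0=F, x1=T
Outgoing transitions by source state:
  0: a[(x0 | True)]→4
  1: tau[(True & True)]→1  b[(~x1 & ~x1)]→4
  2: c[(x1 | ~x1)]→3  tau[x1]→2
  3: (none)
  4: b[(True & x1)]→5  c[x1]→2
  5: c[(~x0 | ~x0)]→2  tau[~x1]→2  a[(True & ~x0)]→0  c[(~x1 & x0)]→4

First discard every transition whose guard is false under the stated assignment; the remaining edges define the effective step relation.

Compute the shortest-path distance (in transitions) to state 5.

Layered search for 5:
  depth 0: {0}
  depth 1: {4}
  depth 2: {2,5}
5 enters at depth 2; path a·b

Answer: 2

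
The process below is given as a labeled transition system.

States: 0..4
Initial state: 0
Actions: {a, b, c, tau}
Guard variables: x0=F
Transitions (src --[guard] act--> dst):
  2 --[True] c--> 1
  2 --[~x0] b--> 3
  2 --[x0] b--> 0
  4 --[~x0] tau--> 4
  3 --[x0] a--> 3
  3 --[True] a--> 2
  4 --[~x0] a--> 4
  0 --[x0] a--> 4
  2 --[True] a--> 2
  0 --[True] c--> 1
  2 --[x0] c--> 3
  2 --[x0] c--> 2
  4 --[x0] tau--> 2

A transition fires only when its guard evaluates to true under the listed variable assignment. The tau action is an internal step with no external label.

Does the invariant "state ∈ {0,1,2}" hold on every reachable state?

Allowed set {0,1,2}
R = {0,1}
  0: ok
  1: ok

Answer: INVARIANT HOLDS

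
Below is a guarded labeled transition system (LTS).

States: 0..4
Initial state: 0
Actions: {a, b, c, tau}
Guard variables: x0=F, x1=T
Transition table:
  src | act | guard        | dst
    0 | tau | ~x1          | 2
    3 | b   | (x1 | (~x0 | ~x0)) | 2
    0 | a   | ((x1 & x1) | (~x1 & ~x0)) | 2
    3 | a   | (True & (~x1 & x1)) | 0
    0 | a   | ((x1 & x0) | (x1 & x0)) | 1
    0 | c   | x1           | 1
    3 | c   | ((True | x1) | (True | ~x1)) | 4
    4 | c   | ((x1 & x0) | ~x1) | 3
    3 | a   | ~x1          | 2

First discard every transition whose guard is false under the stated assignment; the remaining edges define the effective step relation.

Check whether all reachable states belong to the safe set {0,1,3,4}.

Safe = {0,1,3,4}
Reach set: {0,1,2}
  0: safe
  1: safe
  2: ✗ unsafe
reach 2 via a — violates

Answer: INVARIANT VIOLATED at state 2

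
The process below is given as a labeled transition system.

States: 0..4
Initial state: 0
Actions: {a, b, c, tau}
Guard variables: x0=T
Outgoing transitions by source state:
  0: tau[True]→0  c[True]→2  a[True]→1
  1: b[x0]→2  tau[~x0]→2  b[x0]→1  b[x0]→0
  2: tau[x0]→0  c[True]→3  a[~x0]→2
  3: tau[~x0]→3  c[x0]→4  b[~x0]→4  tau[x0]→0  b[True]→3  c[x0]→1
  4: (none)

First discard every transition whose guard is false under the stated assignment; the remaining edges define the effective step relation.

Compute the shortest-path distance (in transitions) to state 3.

Answer: 2

Working:
BFS to 3:
  depth 0: {0}
  depth 1: {1,2}
  depth 2: {3}
3 enters at depth 2; path c·c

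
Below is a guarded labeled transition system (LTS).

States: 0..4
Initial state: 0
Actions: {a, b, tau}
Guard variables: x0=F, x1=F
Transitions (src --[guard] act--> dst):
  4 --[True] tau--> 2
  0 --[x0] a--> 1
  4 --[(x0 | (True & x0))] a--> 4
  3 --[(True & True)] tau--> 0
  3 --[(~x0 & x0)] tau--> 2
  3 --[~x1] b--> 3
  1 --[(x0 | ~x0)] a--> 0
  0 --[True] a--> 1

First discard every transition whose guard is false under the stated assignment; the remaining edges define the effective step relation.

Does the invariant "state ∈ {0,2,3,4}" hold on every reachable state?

Answer: INVARIANT VIOLATED at state 1

Working:
Allowed set {0,2,3,4}
Reachable = {0,1}
  0: safe
  1: ✗ unsafe
counterexample path to 1: a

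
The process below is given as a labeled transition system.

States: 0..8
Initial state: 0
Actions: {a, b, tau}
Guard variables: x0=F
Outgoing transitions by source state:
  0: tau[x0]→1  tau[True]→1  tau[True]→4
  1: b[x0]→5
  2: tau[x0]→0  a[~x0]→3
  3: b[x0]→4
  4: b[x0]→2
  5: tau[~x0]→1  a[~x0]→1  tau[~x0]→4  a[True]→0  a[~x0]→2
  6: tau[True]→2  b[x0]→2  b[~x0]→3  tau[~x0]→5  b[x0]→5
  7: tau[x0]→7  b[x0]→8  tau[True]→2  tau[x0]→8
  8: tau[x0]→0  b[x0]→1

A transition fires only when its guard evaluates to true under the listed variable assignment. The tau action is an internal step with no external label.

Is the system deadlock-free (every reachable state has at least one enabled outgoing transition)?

Answer: DEADLOCK at state 1

Trace:
R = {0,1,4}
  0: tau→1  tau→4  [2 exit(s)]
  1: ∅  [STUCK]
  4: ∅  [STUCK]
Path to 1: tau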